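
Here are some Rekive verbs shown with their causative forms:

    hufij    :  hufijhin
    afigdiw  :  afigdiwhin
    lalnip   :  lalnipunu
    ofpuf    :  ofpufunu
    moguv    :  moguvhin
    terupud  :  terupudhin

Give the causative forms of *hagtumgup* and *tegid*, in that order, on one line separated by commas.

hagtumgupunu, tegidhin

The pattern is voicing of the final consonant: -unu when the stem ends in a voiceless consonant (*lalnip*, *ofpuf*); -hin when the stem ends in a voiced consonant (*hufij*, *afigdiw*, *moguv*, *terupud*).
The final consonant of *hagtumgup* is /p/, which is voiceless, so the suffix is -unu, giving *hagtumgupunu*.
The final consonant of *tegid* is /d/, which is voiced, so the suffix is -hin, giving *tegidhin*.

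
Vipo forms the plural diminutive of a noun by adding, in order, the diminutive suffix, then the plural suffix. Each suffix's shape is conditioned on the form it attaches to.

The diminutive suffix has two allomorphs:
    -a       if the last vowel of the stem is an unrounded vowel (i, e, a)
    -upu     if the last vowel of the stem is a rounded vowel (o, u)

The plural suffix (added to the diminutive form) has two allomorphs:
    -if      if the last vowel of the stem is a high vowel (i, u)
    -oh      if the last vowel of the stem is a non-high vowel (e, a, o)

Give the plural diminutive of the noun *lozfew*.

lozfewaoh

*lozfew* — last vowel /e/ (an unrounded vowel) → -a → *lozfewa*.
The diminutive form *lozfewa*: last vowel = /a/, a non-high vowel → -oh → *lozfewaoh*.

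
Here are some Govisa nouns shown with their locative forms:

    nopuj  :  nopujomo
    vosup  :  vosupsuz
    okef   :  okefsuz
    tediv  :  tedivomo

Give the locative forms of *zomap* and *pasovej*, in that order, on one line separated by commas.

zomapsuz, pasovejomo

Looking at the final consonant of each stem: -suz when the stem ends in a voiceless consonant (*vosup*, *okef*); -omo when the stem ends in a voiced consonant (*nopuj*, *tediv*).
*zomap*: final consonant = /p/, voiceless → -suz → *zomapsuz*.
*pasovej* — final consonant /j/ (voiced) → -omo → *pasovejomo*.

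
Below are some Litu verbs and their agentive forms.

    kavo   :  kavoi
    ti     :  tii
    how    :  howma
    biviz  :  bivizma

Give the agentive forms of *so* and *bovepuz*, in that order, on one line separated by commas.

The alternation tracks the final sound of the stem — -ma when the stem ends in a consonant (*how*, *biviz*); -i when the stem ends in a vowel (*kavo*, *ti*).
The final sound of *so* is /o/, which is a vowel, so the suffix is -i, giving *soi*.
The final sound of *bovepuz* is /z/, which is a consonant, so the suffix is -ma, giving *bovepuzma*.

soi, bovepuzma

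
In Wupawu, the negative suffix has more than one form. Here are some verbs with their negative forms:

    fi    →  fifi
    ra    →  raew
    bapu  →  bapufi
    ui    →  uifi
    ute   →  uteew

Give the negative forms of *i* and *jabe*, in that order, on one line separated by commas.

ifi, jabeew

The alternation tracks the last vowel of the stem — -fi when the last vowel of the stem is a high vowel (*fi*, *bapu*, *ui*); -ew when the last vowel of the stem is a non-high vowel (*ra*, *ute*).
The last vowel of *i* is /i/, which is a high vowel, so the suffix is -fi, giving *ifi*.
The last vowel of *jabe* is /e/, which is a non-high vowel, so the suffix is -ew, giving *jabeew*.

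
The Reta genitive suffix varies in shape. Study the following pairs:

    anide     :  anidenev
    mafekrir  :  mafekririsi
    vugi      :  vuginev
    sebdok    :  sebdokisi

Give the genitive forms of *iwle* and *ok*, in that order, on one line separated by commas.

The alternation tracks the final sound of the stem — -isi when the stem ends in a consonant (*mafekrir*, *sebdok*); -nev when the stem ends in a vowel (*anide*, *vugi*).
*iwle* — final sound /e/ (a vowel) → -nev → *iwlenev*.
*ok* — final sound /k/ (a consonant) → -isi → *okisi*.

iwlenev, okisi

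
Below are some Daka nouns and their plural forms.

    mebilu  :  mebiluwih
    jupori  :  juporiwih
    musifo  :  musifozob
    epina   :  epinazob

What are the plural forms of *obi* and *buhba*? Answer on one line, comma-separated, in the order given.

The pattern is height harmony: -wih when the last vowel of the stem is a high vowel (*mebilu*, *jupori*); -zob when the last vowel of the stem is a non-high vowel (*musifo*, *epina*).
Since the last vowel of *obi* is /i/ (a high vowel), it takes -wih, giving *obiwih*.
*buhba*: last vowel = /a/, a non-high vowel → -zob → *buhbazob*.

obiwih, buhbazob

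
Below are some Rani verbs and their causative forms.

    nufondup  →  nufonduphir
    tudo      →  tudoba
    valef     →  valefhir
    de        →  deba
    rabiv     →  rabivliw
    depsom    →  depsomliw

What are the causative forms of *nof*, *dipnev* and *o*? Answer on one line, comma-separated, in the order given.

nofhir, dipnevliw, oba

Looking at the final sound of each stem: -hir when the stem ends in a voiceless consonant (*nufondup*, *valef*); -liw when the stem ends in a voiced consonant (*rabiv*, *depsom*); -ba when the stem ends in a vowel (*tudo*, *de*).
*nof* — final sound /f/ (a voiceless consonant) → -hir → *nofhir*.
Since the final sound of *dipnev* is /v/ (a voiced consonant), it takes -liw, giving *dipnevliw*.
*o*: final sound = /o/, a vowel → -ba → *oba*.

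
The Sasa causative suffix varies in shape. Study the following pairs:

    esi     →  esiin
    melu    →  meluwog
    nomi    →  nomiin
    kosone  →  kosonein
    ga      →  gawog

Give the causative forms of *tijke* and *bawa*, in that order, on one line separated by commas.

tijkein, bawawog

The alternation tracks the last vowel of the stem — -in when the last vowel of the stem is a front vowel (*esi*, *nomi*, *kosone*); -wog when the last vowel of the stem is a back vowel (*melu*, *ga*).
Since the last vowel of *tijke* is /e/ (a front vowel), it takes -in, giving *tijkein*.
*bawa*: last vowel = /a/, a back vowel → -wog → *bawawog*.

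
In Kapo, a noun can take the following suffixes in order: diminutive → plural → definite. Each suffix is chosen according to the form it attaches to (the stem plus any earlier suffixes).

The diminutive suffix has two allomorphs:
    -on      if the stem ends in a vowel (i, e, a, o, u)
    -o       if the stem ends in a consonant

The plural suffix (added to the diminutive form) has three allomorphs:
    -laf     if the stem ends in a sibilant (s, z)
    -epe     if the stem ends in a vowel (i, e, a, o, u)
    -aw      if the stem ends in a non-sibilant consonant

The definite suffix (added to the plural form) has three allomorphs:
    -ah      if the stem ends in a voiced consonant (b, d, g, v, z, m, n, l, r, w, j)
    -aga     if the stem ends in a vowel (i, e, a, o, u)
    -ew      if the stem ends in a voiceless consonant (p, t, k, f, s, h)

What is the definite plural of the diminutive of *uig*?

The final sound of *uig* is /g/, which is a consonant, so the diminutive suffix is -o, giving *uigo*.
Since the final sound of the diminutive form *uigo* is /o/ (a vowel), it takes -epe, giving *uigoepe*.
The final sound of the plural form *uigoepe* is /e/, which is a vowel, so the definite suffix is -aga, giving *uigoepeaga*.

uigoepeaga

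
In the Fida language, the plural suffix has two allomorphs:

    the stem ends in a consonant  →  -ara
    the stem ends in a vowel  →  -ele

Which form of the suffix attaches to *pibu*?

-ele

*pibu*: final sound = /u/, a vowel → -ele.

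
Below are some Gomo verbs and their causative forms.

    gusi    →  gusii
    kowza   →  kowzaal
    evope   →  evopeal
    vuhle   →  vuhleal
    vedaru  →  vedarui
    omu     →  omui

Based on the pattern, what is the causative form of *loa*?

The alternation tracks the last vowel of the stem — -i when the last vowel of the stem is a high vowel (*gusi*, *vedaru*, *omu*); -al when the last vowel of the stem is a non-high vowel (*kowza*, *evope*, *vuhle*).
Since the last vowel of *loa* is /a/ (a non-high vowel), it takes -al, giving *loaal*.

loaal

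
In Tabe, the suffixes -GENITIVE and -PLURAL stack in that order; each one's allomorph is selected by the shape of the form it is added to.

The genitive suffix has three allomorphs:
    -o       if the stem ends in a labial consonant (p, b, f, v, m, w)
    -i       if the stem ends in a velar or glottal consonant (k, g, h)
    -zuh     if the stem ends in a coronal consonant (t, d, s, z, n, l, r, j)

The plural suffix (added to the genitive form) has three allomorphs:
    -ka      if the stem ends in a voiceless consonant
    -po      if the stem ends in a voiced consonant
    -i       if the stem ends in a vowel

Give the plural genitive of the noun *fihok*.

Since the final consonant of *fihok* is /k/ (velar/glottal), it takes -i, giving *fihoki*.
The genitive form *fihoki*: final sound = /i/, a vowel → -i → *fihokii*.

fihokii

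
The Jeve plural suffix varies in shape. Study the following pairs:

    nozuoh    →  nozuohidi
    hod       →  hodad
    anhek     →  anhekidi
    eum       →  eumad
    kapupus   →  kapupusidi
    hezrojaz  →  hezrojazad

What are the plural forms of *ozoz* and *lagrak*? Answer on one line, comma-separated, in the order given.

ozozad, lagrakidi

Looking at the final consonant of each stem: -idi when the stem ends in a voiceless consonant (*nozuoh*, *anhek*, *kapupus*); -ad when the stem ends in a voiced consonant (*hod*, *eum*, *hezrojaz*).
The final consonant of *ozoz* is /z/, which is voiced, so the suffix is -ad, giving *ozozad*.
*lagrak*: final consonant = /k/, voiceless → -idi → *lagrakidi*.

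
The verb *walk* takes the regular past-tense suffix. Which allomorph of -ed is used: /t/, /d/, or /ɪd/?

/t/

The stem *walk* ends in a voiceless consonant other than /t/.
The -ed suffix is realized as /ɪd/ after /t, d/; as /t/ after other voiceless consonants; and as /d/ after other voiced sounds.
So -ed on *walk* is pronounced /t/.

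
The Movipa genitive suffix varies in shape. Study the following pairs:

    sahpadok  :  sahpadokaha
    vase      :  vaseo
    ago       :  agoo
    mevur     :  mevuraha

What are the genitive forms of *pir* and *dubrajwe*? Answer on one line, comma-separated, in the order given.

piraha, dubrajweo

The alternation tracks the final sound of the stem — -aha when the stem ends in a consonant (*sahpadok*, *mevur*); -o when the stem ends in a vowel (*vase*, *ago*).
*pir* — final sound /r/ (a consonant) → -aha → *piraha*.
*dubrajwe* — final sound /e/ (a vowel) → -o → *dubrajweo*.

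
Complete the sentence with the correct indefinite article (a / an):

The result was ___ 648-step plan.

The indefinite article is chosen by the initial *sound* of the following word, not its spelling.
The number *648* is spoken "six hundred …", beginning with /sɪks/ — a consonant sound.
So the article is *a*: The result was a 648-step plan.

a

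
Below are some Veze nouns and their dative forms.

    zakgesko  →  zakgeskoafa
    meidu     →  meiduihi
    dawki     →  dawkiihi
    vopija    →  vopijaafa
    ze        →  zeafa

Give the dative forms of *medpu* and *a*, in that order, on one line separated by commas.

medpuihi, aafa

The pattern is height harmony: -ihi when the last vowel of the stem is a high vowel (*meidu*, *dawki*); -afa when the last vowel of the stem is a non-high vowel (*zakgesko*, *vopija*, *ze*).
*medpu* — last vowel /u/ (a high vowel) → -ihi → *medpuihi*.
Since the last vowel of *a* is /a/ (a non-high vowel), it takes -afa, giving *aafa*.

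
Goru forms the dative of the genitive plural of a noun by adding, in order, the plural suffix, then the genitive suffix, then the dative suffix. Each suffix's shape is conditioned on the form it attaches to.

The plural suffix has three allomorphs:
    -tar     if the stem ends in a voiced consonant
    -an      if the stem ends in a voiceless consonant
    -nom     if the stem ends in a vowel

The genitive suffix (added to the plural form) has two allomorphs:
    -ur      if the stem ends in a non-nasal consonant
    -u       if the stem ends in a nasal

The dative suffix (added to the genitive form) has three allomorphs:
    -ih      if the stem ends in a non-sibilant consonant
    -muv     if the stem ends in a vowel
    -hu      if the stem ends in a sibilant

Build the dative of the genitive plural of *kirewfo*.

kirewfonomumuv

*kirewfo* — final sound /o/ (a vowel) → -nom → *kirewfonom*.
The plural form *kirewfonom* — final consonant /m/ (a nasal) → -u → *kirewfonomu*.
The genitive form *kirewfonomu* — final sound /u/ (a vowel) → -muv → *kirewfonomumuv*.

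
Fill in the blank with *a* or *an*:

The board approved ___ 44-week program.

a

The indefinite article is chosen by the initial *sound* of the following word, not its spelling.
The number *44* is spoken "forty-…", beginning with /ˈfɔrti/ — a consonant sound.
So the article is *a*: The board approved a 44-week program.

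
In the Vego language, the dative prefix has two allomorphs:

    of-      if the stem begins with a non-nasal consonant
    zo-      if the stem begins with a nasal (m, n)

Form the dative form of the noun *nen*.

zonen

Since the first consonant of *nen* is /n/ (a nasal), it takes zo-, giving *zonen*.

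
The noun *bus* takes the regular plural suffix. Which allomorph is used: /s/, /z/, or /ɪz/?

/ɪz/

The stem *bus* ends in a sibilant (/s, z, ʃ, ʒ, tʃ, dʒ/).
The plural suffix surfaces as /ɪz/ after sibilants, /s/ after other voiceless consonants, and /z/ after other voiced sounds.
So the plural -s on *bus* is pronounced /ɪz/.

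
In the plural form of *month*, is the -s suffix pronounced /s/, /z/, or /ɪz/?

The stem *month* ends in a voiceless non-sibilant consonant.
The plural suffix surfaces as /ɪz/ after sibilants, /s/ after other voiceless consonants, and /z/ after other voiced sounds.
So the plural -s on *month* is pronounced /s/.

/s/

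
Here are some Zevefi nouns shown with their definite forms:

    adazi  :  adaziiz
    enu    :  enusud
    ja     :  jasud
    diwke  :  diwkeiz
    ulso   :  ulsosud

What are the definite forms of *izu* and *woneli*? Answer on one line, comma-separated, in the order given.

Looking at the last vowel of each stem: -iz when the last vowel of the stem is a front vowel (*adazi*, *diwke*); -sud when the last vowel of the stem is a back vowel (*enu*, *ja*, *ulso*).
Since the last vowel of *izu* is /u/ (a back vowel), it takes -sud, giving *izusud*.
*woneli*: last vowel = /i/, a front vowel → -iz → *woneliiz*.

izusud, woneliiz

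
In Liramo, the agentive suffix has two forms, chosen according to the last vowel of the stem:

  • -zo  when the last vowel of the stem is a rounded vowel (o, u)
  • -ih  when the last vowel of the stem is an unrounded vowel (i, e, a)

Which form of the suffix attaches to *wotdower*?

*wotdower* — last vowel /e/ (an unrounded vowel) → -ih.

-ih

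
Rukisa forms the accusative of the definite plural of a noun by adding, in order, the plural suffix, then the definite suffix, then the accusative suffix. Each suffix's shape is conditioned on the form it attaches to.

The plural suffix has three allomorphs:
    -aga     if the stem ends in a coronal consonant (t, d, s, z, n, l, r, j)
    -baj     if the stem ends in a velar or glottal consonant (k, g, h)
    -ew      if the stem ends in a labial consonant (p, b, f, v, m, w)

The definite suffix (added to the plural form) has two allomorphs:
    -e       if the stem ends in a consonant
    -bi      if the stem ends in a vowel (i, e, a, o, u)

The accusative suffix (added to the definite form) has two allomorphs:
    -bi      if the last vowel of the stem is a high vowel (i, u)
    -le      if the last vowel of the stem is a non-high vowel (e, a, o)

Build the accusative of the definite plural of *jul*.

julagabibi

*jul*: final consonant = /l/, coronal → -aga → *julaga*.
The final sound of the plural form *julaga* is /a/, which is a vowel, so the definite suffix is -bi, giving *julagabi*.
The definite form *julagabi*: last vowel = /i/, a high vowel → -bi → *julagabibi*.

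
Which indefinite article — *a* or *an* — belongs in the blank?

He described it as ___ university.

The indefinite article is chosen by the initial *sound* of the following word, not its spelling.
*university* begins with the sound /juː/ (u pronounced /juː/) — a consonant sound.
So the article is *a*: He described it as a university.

a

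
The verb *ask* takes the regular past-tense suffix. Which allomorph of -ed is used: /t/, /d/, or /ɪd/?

/t/

The stem *ask* ends in a voiceless consonant other than /t/.
The -ed suffix is realized as /ɪd/ after /t, d/; as /t/ after other voiceless consonants; and as /d/ after other voiced sounds.
So -ed on *ask* is pronounced /t/.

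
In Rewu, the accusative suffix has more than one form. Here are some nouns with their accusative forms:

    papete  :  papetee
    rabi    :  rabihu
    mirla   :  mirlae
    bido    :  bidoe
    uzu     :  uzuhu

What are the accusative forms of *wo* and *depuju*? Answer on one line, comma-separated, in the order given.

woe, depujuhu

The suffix is conditioned by the last vowel: -hu when the last vowel of the stem is a high vowel (*rabi*, *uzu*); -e when the last vowel of the stem is a non-high vowel (*papete*, *mirla*, *bido*).
*wo*: last vowel = /o/, a non-high vowel → -e → *woe*.
The last vowel of *depuju* is /u/, which is a high vowel, so the suffix is -hu, giving *depujuhu*.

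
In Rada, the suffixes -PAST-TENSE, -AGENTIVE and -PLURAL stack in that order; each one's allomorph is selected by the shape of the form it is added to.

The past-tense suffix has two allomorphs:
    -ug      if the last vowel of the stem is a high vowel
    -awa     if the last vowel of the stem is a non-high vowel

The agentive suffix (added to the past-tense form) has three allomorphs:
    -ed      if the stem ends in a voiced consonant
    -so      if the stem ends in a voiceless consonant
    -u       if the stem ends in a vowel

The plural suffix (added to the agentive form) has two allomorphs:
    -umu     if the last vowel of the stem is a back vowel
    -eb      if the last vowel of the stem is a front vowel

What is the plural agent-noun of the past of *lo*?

*lo* — last vowel /o/ (a non-high vowel) → -awa → *loawa*.
The past-tense form *loawa*: final sound = /a/, a vowel → -u → *loawau*.
The last vowel of the agentive form *loawau* is /u/, which is a back vowel, so the plural suffix is -umu, giving *loawauumu*.

loawauumu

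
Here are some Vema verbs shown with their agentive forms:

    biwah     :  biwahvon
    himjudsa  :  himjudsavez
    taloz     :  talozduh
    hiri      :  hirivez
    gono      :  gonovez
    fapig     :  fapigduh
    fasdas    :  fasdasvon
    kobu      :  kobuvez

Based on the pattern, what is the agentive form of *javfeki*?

javfekivez

The suffix is conditioned by the final sound: -von when the stem ends in a voiceless consonant (*biwah*, *fasdas*); -duh when the stem ends in a voiced consonant (*taloz*, *fapig*); -vez when the stem ends in a vowel (*himjudsa*, *hiri*, *gono*, *kobu*).
The final sound of *javfeki* is /i/, which is a vowel, so the suffix is -vez, giving *javfekivez*.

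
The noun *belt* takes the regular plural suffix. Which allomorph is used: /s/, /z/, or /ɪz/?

/s/

The stem *belt* ends in a voiceless non-sibilant consonant.
The plural suffix surfaces as /ɪz/ after sibilants, /s/ after other voiceless consonants, and /z/ after other voiced sounds.
So the plural -s on *belt* is pronounced /s/.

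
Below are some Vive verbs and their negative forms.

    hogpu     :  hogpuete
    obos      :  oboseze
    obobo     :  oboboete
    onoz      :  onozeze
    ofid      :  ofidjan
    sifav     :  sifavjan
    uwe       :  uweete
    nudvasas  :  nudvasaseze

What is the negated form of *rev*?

The pattern is sibilance of the final sound: -eze when the stem ends in a sibilant (*obos*, *onoz*, *nudvasas*); -jan when the stem ends in a non-sibilant consonant (*ofid*, *sifav*); -ete when the stem ends in a vowel (*hogpu*, *obobo*, *uwe*).
Since the final sound of *rev* is /v/ (a non-sibilant consonant), it takes -jan, giving *revjan*.

revjan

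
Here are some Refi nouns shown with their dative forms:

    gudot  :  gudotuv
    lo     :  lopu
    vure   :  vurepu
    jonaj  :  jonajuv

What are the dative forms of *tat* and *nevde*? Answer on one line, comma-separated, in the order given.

tatuv, nevdepu

The alternation tracks the final sound of the stem — -uv when the stem ends in a consonant (*gudot*, *jonaj*); -pu when the stem ends in a vowel (*lo*, *vure*).
*tat*: final sound = /t/, a consonant → -uv → *tatuv*.
Since the final sound of *nevde* is /e/ (a vowel), it takes -pu, giving *nevdepu*.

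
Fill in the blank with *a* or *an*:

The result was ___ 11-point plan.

The indefinite article is chosen by the initial *sound* of the following word, not its spelling.
The number *11* is spoken "eleven", beginning with /ɪˈlɛvən/ — a vowel sound.
So the article is *an*: The result was an 11-point plan.

an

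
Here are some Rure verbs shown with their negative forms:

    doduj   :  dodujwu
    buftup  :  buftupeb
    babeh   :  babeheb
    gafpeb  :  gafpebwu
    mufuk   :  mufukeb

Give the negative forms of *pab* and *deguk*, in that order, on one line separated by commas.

pabwu, degukeb

The suffix is conditioned by the final consonant: -eb when the stem ends in a voiceless consonant (*buftup*, *babeh*, *mufuk*); -wu when the stem ends in a voiced consonant (*doduj*, *gafpeb*).
*pab* — final consonant /b/ (voiced) → -wu → *pabwu*.
Since the final consonant of *deguk* is /k/ (voiceless), it takes -eb, giving *degukeb*.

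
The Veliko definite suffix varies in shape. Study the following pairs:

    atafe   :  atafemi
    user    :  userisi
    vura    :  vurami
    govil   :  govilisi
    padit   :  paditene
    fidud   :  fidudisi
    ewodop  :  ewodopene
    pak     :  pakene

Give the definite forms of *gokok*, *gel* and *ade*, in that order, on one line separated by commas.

The alternation tracks the final sound of the stem — -ene when the stem ends in a voiceless consonant (*padit*, *ewodop*, *pak*); -isi when the stem ends in a voiced consonant (*user*, *govil*, *fidud*); -mi when the stem ends in a vowel (*atafe*, *vura*).
*gokok* — final sound /k/ (a voiceless consonant) → -ene → *gokokene*.
Since the final sound of *gel* is /l/ (a voiced consonant), it takes -isi, giving *gelisi*.
*ade* — final sound /e/ (a vowel) → -mi → *ademi*.

gokokene, gelisi, ademi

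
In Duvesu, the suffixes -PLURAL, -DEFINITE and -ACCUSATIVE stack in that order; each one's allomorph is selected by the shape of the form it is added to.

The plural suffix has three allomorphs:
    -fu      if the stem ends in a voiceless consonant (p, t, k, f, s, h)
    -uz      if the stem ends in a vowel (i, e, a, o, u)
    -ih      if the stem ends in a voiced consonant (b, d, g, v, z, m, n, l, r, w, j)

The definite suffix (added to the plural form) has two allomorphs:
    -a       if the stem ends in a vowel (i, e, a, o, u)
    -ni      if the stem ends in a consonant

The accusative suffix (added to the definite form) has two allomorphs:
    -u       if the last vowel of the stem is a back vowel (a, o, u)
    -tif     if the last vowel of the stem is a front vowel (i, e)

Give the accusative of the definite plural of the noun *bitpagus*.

bitpagusfuau

Since the final sound of *bitpagus* is /s/ (a voiceless consonant), it takes -fu, giving *bitpagusfu*.
The final sound of the plural form *bitpagusfu* is /u/, which is a vowel, so the definite suffix is -a, giving *bitpagusfua*.
The definite form *bitpagusfua* — last vowel /a/ (a back vowel) → -u → *bitpagusfuau*.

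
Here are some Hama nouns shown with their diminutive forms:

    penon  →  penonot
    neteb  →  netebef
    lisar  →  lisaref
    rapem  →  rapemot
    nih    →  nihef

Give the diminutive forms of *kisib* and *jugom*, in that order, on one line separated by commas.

kisibef, jugomot

The alternation tracks the final consonant of the stem — -ot when the stem ends in a nasal (*penon*, *rapem*); -ef when the stem ends in a non-nasal consonant (*neteb*, *lisar*, *nih*).
Since the final consonant of *kisib* is /b/ (non-nasal), it takes -ef, giving *kisibef*.
The final consonant of *jugom* is /m/, which is a nasal, so the suffix is -ot, giving *jugomot*.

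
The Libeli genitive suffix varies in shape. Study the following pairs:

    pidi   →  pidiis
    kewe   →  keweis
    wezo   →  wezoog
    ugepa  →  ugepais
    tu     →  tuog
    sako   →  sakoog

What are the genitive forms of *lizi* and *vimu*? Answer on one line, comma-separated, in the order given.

Looking at the last vowel of each stem: -og when the last vowel of the stem is a rounded vowel (*wezo*, *tu*, *sako*); -is when the last vowel of the stem is an unrounded vowel (*pidi*, *kewe*, *ugepa*).
*lizi*: last vowel = /i/, an unrounded vowel → -is → *liziis*.
*vimu* — last vowel /u/ (a rounded vowel) → -og → *vimuog*.

liziis, vimuog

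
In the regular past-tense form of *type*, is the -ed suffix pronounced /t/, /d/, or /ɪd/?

/t/

The stem *type* ends in a voiceless consonant other than /t/.
The -ed suffix is realized as /ɪd/ after /t, d/; as /t/ after other voiceless consonants; and as /d/ after other voiced sounds.
So -ed on *type* is pronounced /t/.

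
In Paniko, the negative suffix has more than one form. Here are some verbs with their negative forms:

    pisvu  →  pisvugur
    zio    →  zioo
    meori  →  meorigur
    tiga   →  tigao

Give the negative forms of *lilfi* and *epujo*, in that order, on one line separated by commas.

The alternation tracks the last vowel of the stem — -gur when the last vowel of the stem is a high vowel (*pisvu*, *meori*); -o when the last vowel of the stem is a non-high vowel (*zio*, *tiga*).
*lilfi*: last vowel = /i/, a high vowel → -gur → *lilfigur*.
The last vowel of *epujo* is /o/, which is a non-high vowel, so the suffix is -o, giving *epujoo*.

lilfigur, epujoo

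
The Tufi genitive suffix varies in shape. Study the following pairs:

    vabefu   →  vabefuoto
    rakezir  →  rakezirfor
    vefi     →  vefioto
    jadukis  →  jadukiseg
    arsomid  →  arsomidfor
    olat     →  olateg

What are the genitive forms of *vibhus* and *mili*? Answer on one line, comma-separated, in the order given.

vibhuseg, milioto

The pattern is voicing of the final sound: -eg when the stem ends in a voiceless consonant (*jadukis*, *olat*); -for when the stem ends in a voiced consonant (*rakezir*, *arsomid*); -oto when the stem ends in a vowel (*vabefu*, *vefi*).
*vibhus*: final sound = /s/, a voiceless consonant → -eg → *vibhuseg*.
*mili* — final sound /i/ (a vowel) → -oto → *milioto*.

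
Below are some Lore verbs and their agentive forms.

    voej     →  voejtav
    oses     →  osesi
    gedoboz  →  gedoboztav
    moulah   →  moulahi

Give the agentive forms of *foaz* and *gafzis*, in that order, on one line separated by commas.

Looking at the final consonant of each stem: -i when the stem ends in a voiceless consonant (*oses*, *moulah*); -tav when the stem ends in a voiced consonant (*voej*, *gedoboz*).
The final consonant of *foaz* is /z/, which is voiced, so the suffix is -tav, giving *foaztav*.
*gafzis* — final consonant /s/ (voiceless) → -i → *gafzisi*.

foaztav, gafzisi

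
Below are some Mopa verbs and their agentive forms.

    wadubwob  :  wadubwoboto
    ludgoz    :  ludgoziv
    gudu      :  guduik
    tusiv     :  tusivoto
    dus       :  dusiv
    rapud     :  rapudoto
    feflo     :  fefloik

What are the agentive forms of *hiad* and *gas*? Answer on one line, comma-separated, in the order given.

The pattern is sibilance of the final sound: -iv when the stem ends in a sibilant (*ludgoz*, *dus*); -oto when the stem ends in a non-sibilant consonant (*wadubwob*, *tusiv*, *rapud*); -ik when the stem ends in a vowel (*gudu*, *feflo*).
The final sound of *hiad* is /d/, which is a non-sibilant consonant, so the suffix is -oto, giving *hiadoto*.
Since the final sound of *gas* is /s/ (a sibilant), it takes -iv, giving *gasiv*.

hiadoto, gasiv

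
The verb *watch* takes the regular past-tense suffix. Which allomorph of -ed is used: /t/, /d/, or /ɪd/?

/t/

The stem *watch* ends in a voiceless consonant other than /t/.
The -ed suffix is realized as /ɪd/ after /t, d/; as /t/ after other voiceless consonants; and as /d/ after other voiced sounds.
So -ed on *watch* is pronounced /t/.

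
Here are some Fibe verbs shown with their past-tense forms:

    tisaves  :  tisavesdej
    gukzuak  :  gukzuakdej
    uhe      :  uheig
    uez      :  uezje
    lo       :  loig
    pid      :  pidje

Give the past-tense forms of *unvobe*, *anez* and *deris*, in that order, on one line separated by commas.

The alternation tracks the final sound of the stem — -dej when the stem ends in a voiceless consonant (*tisaves*, *gukzuak*); -je when the stem ends in a voiced consonant (*uez*, *pid*); -ig when the stem ends in a vowel (*uhe*, *lo*).
Since the final sound of *unvobe* is /e/ (a vowel), it takes -ig, giving *unvobeig*.
The final sound of *anez* is /z/, which is a voiced consonant, so the suffix is -je, giving *anezje*.
The final sound of *deris* is /s/, which is a voiceless consonant, so the suffix is -dej, giving *derisdej*.

unvobeig, anezje, derisdej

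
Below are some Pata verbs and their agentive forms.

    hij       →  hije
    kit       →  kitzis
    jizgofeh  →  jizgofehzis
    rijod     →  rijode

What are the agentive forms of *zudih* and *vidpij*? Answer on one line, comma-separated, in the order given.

zudihzis, vidpije

The pattern is voicing of the final consonant: -zis when the stem ends in a voiceless consonant (*kit*, *jizgofeh*); -e when the stem ends in a voiced consonant (*hij*, *rijod*).
The final consonant of *zudih* is /h/, which is voiceless, so the suffix is -zis, giving *zudihzis*.
The final consonant of *vidpij* is /j/, which is voiced, so the suffix is -e, giving *vidpije*.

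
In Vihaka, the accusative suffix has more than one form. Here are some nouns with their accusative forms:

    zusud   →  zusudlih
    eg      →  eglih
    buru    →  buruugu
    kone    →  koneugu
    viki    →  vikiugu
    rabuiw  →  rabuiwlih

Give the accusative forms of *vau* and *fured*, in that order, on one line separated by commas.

vauugu, furedlih

The alternation tracks the final sound of the stem — -lih when the stem ends in a consonant (*zusud*, *eg*, *rabuiw*); -ugu when the stem ends in a vowel (*buru*, *kone*, *viki*).
The final sound of *vau* is /u/, which is a vowel, so the suffix is -ugu, giving *vauugu*.
*fured*: final sound = /d/, a consonant → -lih → *furedlih*.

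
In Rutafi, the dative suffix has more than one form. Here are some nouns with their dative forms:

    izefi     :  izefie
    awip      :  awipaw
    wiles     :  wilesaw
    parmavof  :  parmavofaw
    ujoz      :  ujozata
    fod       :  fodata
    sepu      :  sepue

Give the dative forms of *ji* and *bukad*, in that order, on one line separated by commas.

jie, bukadata

The alternation tracks the final sound of the stem — -aw when the stem ends in a voiceless consonant (*awip*, *wiles*, *parmavof*); -ata when the stem ends in a voiced consonant (*ujoz*, *fod*); -e when the stem ends in a vowel (*izefi*, *sepu*).
*ji*: final sound = /i/, a vowel → -e → *jie*.
Since the final sound of *bukad* is /d/ (a voiced consonant), it takes -ata, giving *bukadata*.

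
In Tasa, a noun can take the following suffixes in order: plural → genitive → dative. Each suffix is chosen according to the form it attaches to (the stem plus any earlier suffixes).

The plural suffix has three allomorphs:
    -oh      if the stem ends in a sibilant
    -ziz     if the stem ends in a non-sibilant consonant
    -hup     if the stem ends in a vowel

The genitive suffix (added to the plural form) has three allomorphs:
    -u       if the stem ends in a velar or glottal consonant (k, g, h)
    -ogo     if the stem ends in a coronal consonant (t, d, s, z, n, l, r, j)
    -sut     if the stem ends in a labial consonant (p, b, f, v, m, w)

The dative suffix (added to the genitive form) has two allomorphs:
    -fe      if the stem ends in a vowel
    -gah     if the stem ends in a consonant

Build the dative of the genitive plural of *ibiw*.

ibiwzizogofe

Since the final sound of *ibiw* is /w/ (a non-sibilant consonant), it takes -ziz, giving *ibiwziz*.
The plural form *ibiwziz*: final consonant = /z/, coronal → -ogo → *ibiwzizogo*.
The genitive form *ibiwzizogo*: final sound = /o/, a vowel → -fe → *ibiwzizogofe*.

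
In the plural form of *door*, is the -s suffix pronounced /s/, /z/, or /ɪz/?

/z/

The stem *door* ends in a voiced non-sibilant sound.
The plural suffix surfaces as /ɪz/ after sibilants, /s/ after other voiceless consonants, and /z/ after other voiced sounds.
So the plural -s on *door* is pronounced /z/.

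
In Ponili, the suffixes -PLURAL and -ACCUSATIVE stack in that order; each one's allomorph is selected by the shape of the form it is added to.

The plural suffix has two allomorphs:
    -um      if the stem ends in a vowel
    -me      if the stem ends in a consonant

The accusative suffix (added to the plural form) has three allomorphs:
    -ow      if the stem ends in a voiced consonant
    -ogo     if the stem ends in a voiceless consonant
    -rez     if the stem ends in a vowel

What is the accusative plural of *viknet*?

viknetmerez

The final sound of *viknet* is /t/, which is a consonant, so the plural suffix is -me, giving *viknetme*.
The plural form *viknetme*: final sound = /e/, a vowel → -rez → *viknetmerez*.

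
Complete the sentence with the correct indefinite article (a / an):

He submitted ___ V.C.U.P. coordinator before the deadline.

a

The indefinite article is chosen by the initial *sound* of the following word, not its spelling.
The initialism *V.C.U.P.* is read letter by letter; the first letter, V, is pronounced /viː/, which begins with a consonant sound.
So the article is *a*: He submitted a V.C.U.P. coordinator before the deadline.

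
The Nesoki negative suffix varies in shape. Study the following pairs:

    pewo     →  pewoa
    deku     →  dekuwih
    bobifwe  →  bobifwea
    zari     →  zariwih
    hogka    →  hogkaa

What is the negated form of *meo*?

Looking at the last vowel of each stem: -wih when the last vowel of the stem is a high vowel (*deku*, *zari*); -a when the last vowel of the stem is a non-high vowel (*pewo*, *bobifwe*, *hogka*).
*meo* — last vowel /o/ (a non-high vowel) → -a → *meoa*.

meoa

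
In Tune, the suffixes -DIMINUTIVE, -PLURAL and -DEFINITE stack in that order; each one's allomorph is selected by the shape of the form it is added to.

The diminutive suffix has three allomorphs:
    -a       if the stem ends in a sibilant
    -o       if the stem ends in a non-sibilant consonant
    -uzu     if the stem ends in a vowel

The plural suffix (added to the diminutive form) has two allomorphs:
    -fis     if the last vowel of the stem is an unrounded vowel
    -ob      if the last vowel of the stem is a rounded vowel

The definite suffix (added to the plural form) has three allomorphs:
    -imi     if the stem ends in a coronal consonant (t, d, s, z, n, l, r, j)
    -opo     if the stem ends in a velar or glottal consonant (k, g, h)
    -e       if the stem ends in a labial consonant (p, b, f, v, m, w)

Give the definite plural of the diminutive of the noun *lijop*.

*lijop* — final sound /p/ (a non-sibilant consonant) → -o → *lijopo*.
The diminutive form *lijopo* — last vowel /o/ (a rounded vowel) → -ob → *lijopoob*.
The plural form *lijopoob* — final consonant /b/ (labial) → -e → *lijopoobe*.

lijopoobe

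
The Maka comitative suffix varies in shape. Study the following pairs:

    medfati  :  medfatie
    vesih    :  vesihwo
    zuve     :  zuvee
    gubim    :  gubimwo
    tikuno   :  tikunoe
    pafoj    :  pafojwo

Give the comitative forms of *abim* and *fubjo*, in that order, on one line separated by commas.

abimwo, fubjoe

The suffix is conditioned by the final sound: -wo when the stem ends in a consonant (*vesih*, *gubim*, *pafoj*); -e when the stem ends in a vowel (*medfati*, *zuve*, *tikuno*).
*abim*: final sound = /m/, a consonant → -wo → *abimwo*.
Since the final sound of *fubjo* is /o/ (a vowel), it takes -e, giving *fubjoe*.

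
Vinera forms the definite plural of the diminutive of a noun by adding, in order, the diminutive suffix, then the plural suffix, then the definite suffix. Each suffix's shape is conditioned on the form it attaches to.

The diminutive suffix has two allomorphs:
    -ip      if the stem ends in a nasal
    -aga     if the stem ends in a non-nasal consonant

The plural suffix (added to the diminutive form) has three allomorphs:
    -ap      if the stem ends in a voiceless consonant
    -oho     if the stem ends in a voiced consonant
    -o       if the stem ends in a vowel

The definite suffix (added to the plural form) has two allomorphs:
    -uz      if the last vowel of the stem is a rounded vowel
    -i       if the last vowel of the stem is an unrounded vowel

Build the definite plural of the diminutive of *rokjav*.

*rokjav*: final consonant = /v/, non-nasal → -aga → *rokjavaga*.
The final sound of the diminutive form *rokjavaga* is /a/, which is a vowel, so the plural suffix is -o, giving *rokjavagao*.
The plural form *rokjavagao*: last vowel = /o/, a rounded vowel → -uz → *rokjavagaouz*.

rokjavagaouz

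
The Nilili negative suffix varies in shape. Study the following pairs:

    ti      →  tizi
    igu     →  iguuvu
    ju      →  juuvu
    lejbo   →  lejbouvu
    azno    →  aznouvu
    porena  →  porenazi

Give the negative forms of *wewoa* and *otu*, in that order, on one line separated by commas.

wewoazi, otuuvu

The suffix is conditioned by the last vowel: -uvu when the last vowel of the stem is a rounded vowel (*igu*, *ju*, *lejbo*, *azno*); -zi when the last vowel of the stem is an unrounded vowel (*ti*, *porena*).
*wewoa* — last vowel /a/ (an unrounded vowel) → -zi → *wewoazi*.
Since the last vowel of *otu* is /u/ (a rounded vowel), it takes -uvu, giving *otuuvu*.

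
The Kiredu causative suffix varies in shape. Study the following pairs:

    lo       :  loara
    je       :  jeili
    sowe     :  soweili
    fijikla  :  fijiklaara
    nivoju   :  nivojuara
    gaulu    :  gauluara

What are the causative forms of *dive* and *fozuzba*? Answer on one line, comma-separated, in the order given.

The suffix is conditioned by the last vowel: -ili when the last vowel of the stem is a front vowel (*je*, *sowe*); -ara when the last vowel of the stem is a back vowel (*lo*, *fijikla*, *nivoju*, *gaulu*).
*dive*: last vowel = /e/, a front vowel → -ili → *diveili*.
*fozuzba*: last vowel = /a/, a back vowel → -ara → *fozuzbaara*.

diveili, fozuzbaara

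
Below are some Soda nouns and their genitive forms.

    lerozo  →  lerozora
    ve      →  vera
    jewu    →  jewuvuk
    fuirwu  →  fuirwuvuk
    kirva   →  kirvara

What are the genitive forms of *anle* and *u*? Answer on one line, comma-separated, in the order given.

anlera, uvuk

Looking at the last vowel of each stem: -vuk when the last vowel of the stem is a high vowel (*jewu*, *fuirwu*); -ra when the last vowel of the stem is a non-high vowel (*lerozo*, *ve*, *kirva*).
The last vowel of *anle* is /e/, which is a non-high vowel, so the suffix is -ra, giving *anlera*.
*u* — last vowel /u/ (a high vowel) → -vuk → *uvuk*.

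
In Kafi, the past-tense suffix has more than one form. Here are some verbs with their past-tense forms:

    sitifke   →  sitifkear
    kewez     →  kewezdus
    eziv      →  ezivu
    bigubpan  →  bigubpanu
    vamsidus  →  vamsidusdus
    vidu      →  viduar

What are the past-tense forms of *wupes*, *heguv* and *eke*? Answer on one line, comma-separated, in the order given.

wupesdus, heguvu, ekear

The suffix is conditioned by the final sound: -dus when the stem ends in a sibilant (*kewez*, *vamsidus*); -u when the stem ends in a non-sibilant consonant (*eziv*, *bigubpan*); -ar when the stem ends in a vowel (*sitifke*, *vidu*).
The final sound of *wupes* is /s/, which is a sibilant, so the suffix is -dus, giving *wupesdus*.
*heguv* — final sound /v/ (a non-sibilant consonant) → -u → *heguvu*.
The final sound of *eke* is /e/, which is a vowel, so the suffix is -ar, giving *ekear*.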